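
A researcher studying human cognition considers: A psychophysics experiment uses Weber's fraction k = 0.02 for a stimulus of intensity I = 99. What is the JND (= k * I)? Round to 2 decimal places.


JND = k * I
JND = 0.02 * 99
= 1.98


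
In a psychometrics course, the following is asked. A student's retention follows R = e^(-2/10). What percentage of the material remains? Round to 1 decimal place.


R = e^(-t/S)
-t/S = -2/10 = -0.2
R = e^(-0.2) = 0.818731
Percentage = 0.818731 * 100
= 81.9


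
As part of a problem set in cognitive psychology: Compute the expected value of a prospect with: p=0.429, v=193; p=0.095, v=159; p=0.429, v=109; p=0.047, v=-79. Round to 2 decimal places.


EU = sum(p_i * v_i)
0.429 * 193 = 82.797
0.095 * 159 = 15.105
0.429 * 109 = 46.761
0.047 * -79 = -3.713
EU = 82.797 + 15.105 + 46.761 + -3.713
= 140.95


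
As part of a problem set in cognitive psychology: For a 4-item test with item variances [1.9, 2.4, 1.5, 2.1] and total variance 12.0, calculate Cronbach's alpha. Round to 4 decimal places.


alpha = (k/(k-1)) * (1 - sum(s_i^2)/s_total^2)
sum(item variances) = 7.9
k/(k-1) = 4/3 = 1.333333
1 - 7.9/12.0 = 1 - 0.658333 = 0.341667
alpha = 1.333333 * 0.341667
= 0.4556


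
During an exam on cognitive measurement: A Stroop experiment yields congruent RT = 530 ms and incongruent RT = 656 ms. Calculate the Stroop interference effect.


Stroop effect = RT(incongruent) - RT(congruent)
= 656 - 530
= 126 ms


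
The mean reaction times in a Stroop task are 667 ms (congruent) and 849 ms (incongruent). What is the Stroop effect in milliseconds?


Stroop effect = RT(incongruent) - RT(congruent)
= 849 - 667
= 182 ms


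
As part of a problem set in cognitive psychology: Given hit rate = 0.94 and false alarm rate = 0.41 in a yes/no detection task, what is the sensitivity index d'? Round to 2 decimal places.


d' = z(HR) - z(FAR)
z(0.94) = 1.5548
z(0.41) = -0.2275
d' = 1.5548 - -0.2275
= 1.78


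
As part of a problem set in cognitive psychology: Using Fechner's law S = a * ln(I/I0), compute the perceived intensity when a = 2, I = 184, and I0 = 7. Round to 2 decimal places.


S = 2 * ln(184/7)
I/I0 = 26.285714
ln(26.285714) = 3.269
S = 2 * 3.269
= 6.54


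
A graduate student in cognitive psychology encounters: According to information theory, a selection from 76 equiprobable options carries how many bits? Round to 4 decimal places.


H = log2(n)
H = log2(76)
= 6.2479


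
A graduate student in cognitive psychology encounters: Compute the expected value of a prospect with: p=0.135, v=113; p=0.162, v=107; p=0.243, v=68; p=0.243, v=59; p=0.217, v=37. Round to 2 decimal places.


EU = sum(p_i * v_i)
0.135 * 113 = 15.255
0.162 * 107 = 17.334
0.243 * 68 = 16.524
0.243 * 59 = 14.337
0.217 * 37 = 8.029
EU = 15.255 + 17.334 + 16.524 + 14.337 + 8.029
= 71.48


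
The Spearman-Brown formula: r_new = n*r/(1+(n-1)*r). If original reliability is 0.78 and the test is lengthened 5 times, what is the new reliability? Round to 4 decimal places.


r_new = n*r / (1 + (n-1)*r)
Numerator = 5 * 0.78 = 3.9
Denominator = 1 + 4 * 0.78 = 4.12
r_new = 3.9 / 4.12
= 0.9466


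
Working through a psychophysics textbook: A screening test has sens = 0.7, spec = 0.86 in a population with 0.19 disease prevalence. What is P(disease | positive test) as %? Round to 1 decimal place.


PPV = (sens * prev) / (sens * prev + (1-spec) * (1-prev))
Numerator = 0.7 * 0.19 = 0.133
P(positive and no disease) = (1 - spec) * (1 - prev) = (1 - 0.86) * (1 - 0.19) = 0.1134
Denominator = 0.133 + 0.1134 = 0.2464
PPV = 0.133 / 0.2464 = 0.539773
As percentage = 54.0


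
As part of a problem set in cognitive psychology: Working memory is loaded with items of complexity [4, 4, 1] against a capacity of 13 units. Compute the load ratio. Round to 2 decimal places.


Total complexity = 4 + 4 + 1 = 9
Load = total / capacity = 9 / 13
= 0.69


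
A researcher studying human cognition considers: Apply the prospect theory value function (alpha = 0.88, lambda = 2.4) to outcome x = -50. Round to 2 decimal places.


Since x = -50 < 0, use v(x) = -lambda*(-x)^alpha
(-x) = 50
50^0.88 = 31.2675
v(-50) = -2.4 * 31.2675
= -75.04


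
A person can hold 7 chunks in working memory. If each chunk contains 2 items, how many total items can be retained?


Total items = chunks * items_per_chunk
= 7 * 2
= 14


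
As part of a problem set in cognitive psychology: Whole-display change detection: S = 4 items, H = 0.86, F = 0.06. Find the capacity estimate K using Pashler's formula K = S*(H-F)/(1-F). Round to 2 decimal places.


K = S * (H - F) / (1 - F)
H - F = 0.8
1 - F = 0.94
K = 4 * 0.8 / 0.94
= 3.40


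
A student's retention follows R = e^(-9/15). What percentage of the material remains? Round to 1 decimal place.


R = e^(-t/S)
-t/S = -9/15 = -0.6
R = e^(-0.6) = 0.548812
Percentage = 0.548812 * 100
= 54.9


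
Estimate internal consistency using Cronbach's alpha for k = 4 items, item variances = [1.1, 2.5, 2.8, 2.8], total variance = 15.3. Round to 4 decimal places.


alpha = (k/(k-1)) * (1 - sum(s_i^2)/s_total^2)
sum(item variances) = 9.2
k/(k-1) = 4/3 = 1.333333
1 - 9.2/15.3 = 1 - 0.601307 = 0.398693
alpha = 1.333333 * 0.398693
= 0.5316


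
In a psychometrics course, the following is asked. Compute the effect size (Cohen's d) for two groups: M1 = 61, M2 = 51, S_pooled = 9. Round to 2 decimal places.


Cohen's d = (M1 - M2) / S_pooled
= (61 - 51) / 9
= 10 / 9
= 1.11


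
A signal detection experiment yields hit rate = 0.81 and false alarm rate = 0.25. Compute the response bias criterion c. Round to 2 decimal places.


c = -0.5 * (z(HR) + z(FAR))
z(0.81) = 0.8779
z(0.25) = -0.6745
c = -0.5 * (0.8779 + -0.6745)
= -0.5 * 0.2034
= -0.10


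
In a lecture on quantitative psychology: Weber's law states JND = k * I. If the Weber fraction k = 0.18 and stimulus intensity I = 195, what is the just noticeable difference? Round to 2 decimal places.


JND = k * I
JND = 0.18 * 195
= 35.10


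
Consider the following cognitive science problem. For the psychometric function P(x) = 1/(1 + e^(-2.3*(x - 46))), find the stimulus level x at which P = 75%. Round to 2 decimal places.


At P = 0.75: 0.75 = 1/(1 + e^(-k*(x-x0)))
Solving: e^(-k*(x-x0)) = 1/3
x = x0 + ln(3)/k
ln(3) = 1.0986
x = 46 + 1.0986/2.3
= 46 + 0.4777
= 46.48


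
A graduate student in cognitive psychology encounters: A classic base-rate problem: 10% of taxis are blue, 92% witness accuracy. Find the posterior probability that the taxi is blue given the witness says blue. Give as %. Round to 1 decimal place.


P(blue | says blue) = P(says blue | blue)*P(blue) / [P(says blue | blue)*P(blue) + P(says blue | not blue)*P(not blue)]
Numerator = 0.92 * 0.1 = 0.092
False identification = 0.08 * 0.9 = 0.072
P = 0.092 / (0.092 + 0.072)
= 0.092 / 0.164
As percentage = 56.1


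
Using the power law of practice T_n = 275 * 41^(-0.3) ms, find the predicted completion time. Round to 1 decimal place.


T_n = 275 * 41^(-0.3)
41^(-0.3) = 0.32822
T_n = 275 * 0.32822
= 90.3 ms


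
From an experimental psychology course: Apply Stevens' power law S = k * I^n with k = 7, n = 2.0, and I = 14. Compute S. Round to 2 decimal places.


S = 7 * 14^2.0
14^2.0 = 196.0
S = 7 * 196.0
= 1372.00


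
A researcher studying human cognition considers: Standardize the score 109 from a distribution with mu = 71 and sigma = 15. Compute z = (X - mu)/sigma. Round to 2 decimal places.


z = (X - mu) / sigma
= (109 - 71) / 15
= 38 / 15
= 2.53


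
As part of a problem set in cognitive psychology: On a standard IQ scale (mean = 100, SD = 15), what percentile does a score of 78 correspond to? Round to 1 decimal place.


z = (IQ - mean) / SD
z = (78 - 100) / 15 = -1.4667
Percentile = Phi(-1.4667) * 100
Phi(-1.4667) = 0.071229
= 7.1


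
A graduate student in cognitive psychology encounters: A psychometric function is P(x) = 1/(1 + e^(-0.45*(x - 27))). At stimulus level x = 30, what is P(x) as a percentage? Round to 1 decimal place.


P(x) = 1/(1 + e^(-0.45*(30 - 27)))
Exponent = -0.45 * 3 = -1.35
e^(-1.35) = 0.25924
P = 1/(1 + 0.25924) = 0.79413
Percentage = 79.4


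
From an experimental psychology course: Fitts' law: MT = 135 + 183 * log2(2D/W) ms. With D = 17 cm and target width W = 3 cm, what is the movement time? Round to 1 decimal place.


MT = 135 + 183 * log2(2*17/3)
2D/W = 11.333333
log2(11.333333) = 3.5025
MT = 135 + 183 * 3.5025
= 776.0 ms


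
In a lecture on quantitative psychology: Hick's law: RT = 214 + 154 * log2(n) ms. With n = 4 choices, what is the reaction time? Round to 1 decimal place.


RT = 214 + 154 * log2(4)
log2(4) = 2.0
RT = 214 + 154 * 2.0
= 214 + 308.0
= 522.0 ms


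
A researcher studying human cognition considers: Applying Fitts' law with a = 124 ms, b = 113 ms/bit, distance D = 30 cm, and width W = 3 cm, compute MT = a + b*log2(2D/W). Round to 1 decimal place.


MT = 124 + 113 * log2(2*30/3)
2D/W = 20.0
log2(20.0) = 4.3219
MT = 124 + 113 * 4.3219
= 612.4 ms


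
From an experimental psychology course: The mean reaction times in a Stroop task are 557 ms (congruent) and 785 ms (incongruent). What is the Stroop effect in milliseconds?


Stroop effect = RT(incongruent) - RT(congruent)
= 785 - 557
= 228 ms


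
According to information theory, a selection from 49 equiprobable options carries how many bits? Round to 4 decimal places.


H = log2(n)
H = log2(49)
= 5.6147


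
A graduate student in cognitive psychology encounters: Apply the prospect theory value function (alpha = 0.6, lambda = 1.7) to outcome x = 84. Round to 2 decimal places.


Since x = 84 >= 0, use v(x) = x^0.6
84^0.6 = 14.2747
v(84) = 14.27


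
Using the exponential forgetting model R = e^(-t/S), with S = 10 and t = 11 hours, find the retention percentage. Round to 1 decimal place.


R = e^(-t/S)
-t/S = -11/10 = -1.1
R = e^(-1.1) = 0.332871
Percentage = 0.332871 * 100
= 33.3


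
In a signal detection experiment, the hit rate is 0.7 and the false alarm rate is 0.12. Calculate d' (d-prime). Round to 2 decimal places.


d' = z(HR) - z(FAR)
z(0.7) = 0.5244
z(0.12) = -1.175
d' = 0.5244 - -1.175
= 1.70


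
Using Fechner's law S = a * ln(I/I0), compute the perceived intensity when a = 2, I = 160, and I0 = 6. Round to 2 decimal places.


S = 2 * ln(160/6)
I/I0 = 26.666667
ln(26.666667) = 3.2834
S = 2 * 3.2834
= 6.57


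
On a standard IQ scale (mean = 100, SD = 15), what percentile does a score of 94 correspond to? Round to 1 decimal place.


z = (IQ - mean) / SD
z = (94 - 100) / 15 = -0.4
Percentile = Phi(-0.4) * 100
Phi(-0.4) = 0.344578
= 34.5


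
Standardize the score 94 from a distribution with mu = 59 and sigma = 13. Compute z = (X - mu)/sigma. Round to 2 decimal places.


z = (X - mu) / sigma
= (94 - 59) / 13
= 35 / 13
= 2.69


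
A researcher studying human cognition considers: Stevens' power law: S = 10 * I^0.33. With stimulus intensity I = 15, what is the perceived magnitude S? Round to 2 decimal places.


S = 10 * 15^0.33
15^0.33 = 2.4441
S = 10 * 2.4441
= 24.44


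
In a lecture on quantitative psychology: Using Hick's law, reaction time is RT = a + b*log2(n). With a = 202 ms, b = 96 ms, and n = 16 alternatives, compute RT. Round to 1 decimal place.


RT = 202 + 96 * log2(16)
log2(16) = 4.0
RT = 202 + 96 * 4.0
= 202 + 384.0
= 586.0 ms


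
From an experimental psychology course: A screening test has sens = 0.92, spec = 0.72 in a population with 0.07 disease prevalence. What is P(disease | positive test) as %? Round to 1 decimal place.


PPV = (sens * prev) / (sens * prev + (1-spec) * (1-prev))
Numerator = 0.92 * 0.07 = 0.0644
P(positive and no disease) = (1 - spec) * (1 - prev) = (1 - 0.72) * (1 - 0.07) = 0.2604
Denominator = 0.0644 + 0.2604 = 0.3248
PPV = 0.0644 / 0.3248 = 0.198276
As percentage = 19.8


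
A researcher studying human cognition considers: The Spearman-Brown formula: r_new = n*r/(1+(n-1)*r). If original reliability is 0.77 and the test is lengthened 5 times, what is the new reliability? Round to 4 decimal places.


r_new = n*r / (1 + (n-1)*r)
Numerator = 5 * 0.77 = 3.85
Denominator = 1 + 4 * 0.77 = 4.08
r_new = 3.85 / 4.08
= 0.9436


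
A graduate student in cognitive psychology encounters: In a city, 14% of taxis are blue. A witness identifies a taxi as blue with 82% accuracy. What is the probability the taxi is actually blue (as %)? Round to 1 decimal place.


P(blue | says blue) = P(says blue | blue)*P(blue) / [P(says blue | blue)*P(blue) + P(says blue | not blue)*P(not blue)]
Numerator = 0.82 * 0.14 = 0.1148
False identification = 0.18 * 0.86 = 0.1548
P = 0.1148 / (0.1148 + 0.1548)
= 0.1148 / 0.2696
As percentage = 42.6


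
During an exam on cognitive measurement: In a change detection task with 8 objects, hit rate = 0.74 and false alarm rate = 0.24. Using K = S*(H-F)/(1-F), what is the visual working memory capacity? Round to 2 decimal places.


K = S * (H - F) / (1 - F)
H - F = 0.5
1 - F = 0.76
K = 8 * 0.5 / 0.76
= 5.26


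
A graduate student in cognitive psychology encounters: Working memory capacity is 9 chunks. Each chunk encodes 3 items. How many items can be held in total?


Total items = chunks * items_per_chunk
= 9 * 3
= 27


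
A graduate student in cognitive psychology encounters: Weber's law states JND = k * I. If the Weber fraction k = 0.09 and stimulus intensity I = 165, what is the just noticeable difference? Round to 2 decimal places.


JND = k * I
JND = 0.09 * 165
= 14.85


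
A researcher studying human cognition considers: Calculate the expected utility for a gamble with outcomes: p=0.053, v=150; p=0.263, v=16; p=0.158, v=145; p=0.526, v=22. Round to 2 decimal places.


EU = sum(p_i * v_i)
0.053 * 150 = 7.95
0.263 * 16 = 4.208
0.158 * 145 = 22.91
0.526 * 22 = 11.572
EU = 7.95 + 4.208 + 22.91 + 11.572
= 46.64


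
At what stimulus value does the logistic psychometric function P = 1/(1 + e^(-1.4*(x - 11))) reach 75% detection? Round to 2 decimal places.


At P = 0.75: 0.75 = 1/(1 + e^(-k*(x-x0)))
Solving: e^(-k*(x-x0)) = 1/3
x = x0 + ln(3)/k
ln(3) = 1.0986
x = 11 + 1.0986/1.4
= 11 + 0.7847
= 11.78


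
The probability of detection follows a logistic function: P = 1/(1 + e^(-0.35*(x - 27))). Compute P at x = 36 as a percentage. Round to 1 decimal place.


P(x) = 1/(1 + e^(-0.35*(36 - 27)))
Exponent = -0.35 * 9 = -3.15
e^(-3.15) = 0.042852
P = 1/(1 + 0.042852) = 0.958909
Percentage = 95.9


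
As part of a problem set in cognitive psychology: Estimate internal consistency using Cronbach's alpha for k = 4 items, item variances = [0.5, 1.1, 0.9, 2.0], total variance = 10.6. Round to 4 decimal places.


alpha = (k/(k-1)) * (1 - sum(s_i^2)/s_total^2)
sum(item variances) = 4.5
k/(k-1) = 4/3 = 1.333333
1 - 4.5/10.6 = 1 - 0.424528 = 0.575472
alpha = 1.333333 * 0.575472
= 0.7673


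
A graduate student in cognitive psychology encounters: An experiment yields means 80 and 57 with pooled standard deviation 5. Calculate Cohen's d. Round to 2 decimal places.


Cohen's d = (M1 - M2) / S_pooled
= (80 - 57) / 5
= 23 / 5
= 4.60


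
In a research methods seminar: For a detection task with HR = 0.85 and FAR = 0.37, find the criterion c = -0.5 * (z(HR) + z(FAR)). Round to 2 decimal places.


c = -0.5 * (z(HR) + z(FAR))
z(0.85) = 1.0364
z(0.37) = -0.3319
c = -0.5 * (1.0364 + -0.3319)
= -0.5 * 0.7045
= -0.35


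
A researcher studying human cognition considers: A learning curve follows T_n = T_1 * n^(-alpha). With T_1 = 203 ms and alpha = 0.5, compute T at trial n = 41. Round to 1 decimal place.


T_n = 203 * 41^(-0.5)
41^(-0.5) = 0.156174
T_n = 203 * 0.156174
= 31.7 ms


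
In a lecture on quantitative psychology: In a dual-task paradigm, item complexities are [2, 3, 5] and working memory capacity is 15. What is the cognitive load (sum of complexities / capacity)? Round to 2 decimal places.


Total complexity = 2 + 3 + 5 = 10
Load = total / capacity = 10 / 15
= 0.67


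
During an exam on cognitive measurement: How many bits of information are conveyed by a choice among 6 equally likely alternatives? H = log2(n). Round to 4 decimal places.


H = log2(n)
H = log2(6)
= 2.5850


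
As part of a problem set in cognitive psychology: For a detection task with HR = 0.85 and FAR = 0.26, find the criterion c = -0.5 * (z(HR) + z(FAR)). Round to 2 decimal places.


c = -0.5 * (z(HR) + z(FAR))
z(0.85) = 1.0364
z(0.26) = -0.6433
c = -0.5 * (1.0364 + -0.6433)
= -0.5 * 0.3931
= -0.20


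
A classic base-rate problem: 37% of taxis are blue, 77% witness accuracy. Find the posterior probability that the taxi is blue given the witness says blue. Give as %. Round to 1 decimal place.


P(blue | says blue) = P(says blue | blue)*P(blue) / [P(says blue | blue)*P(blue) + P(says blue | not blue)*P(not blue)]
Numerator = 0.77 * 0.37 = 0.2849
False identification = 0.23 * 0.63 = 0.1449
P = 0.2849 / (0.2849 + 0.1449)
= 0.2849 / 0.4298
As percentage = 66.3


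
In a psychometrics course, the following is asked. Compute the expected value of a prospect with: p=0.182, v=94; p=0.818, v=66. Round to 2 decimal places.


EU = sum(p_i * v_i)
0.182 * 94 = 17.108
0.818 * 66 = 53.988
EU = 17.108 + 53.988
= 71.10


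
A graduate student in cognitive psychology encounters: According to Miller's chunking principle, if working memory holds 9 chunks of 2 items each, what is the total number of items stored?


Total items = chunks * items_per_chunk
= 9 * 2
= 18


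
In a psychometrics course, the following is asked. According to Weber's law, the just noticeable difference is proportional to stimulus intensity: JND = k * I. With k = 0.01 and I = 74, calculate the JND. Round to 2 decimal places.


JND = k * I
JND = 0.01 * 74
= 0.74


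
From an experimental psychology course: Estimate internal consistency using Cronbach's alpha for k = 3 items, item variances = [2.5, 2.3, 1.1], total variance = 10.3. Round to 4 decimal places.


alpha = (k/(k-1)) * (1 - sum(s_i^2)/s_total^2)
sum(item variances) = 5.9
k/(k-1) = 3/2 = 1.5
1 - 5.9/10.3 = 1 - 0.572816 = 0.427184
alpha = 1.5 * 0.427184
= 0.6408


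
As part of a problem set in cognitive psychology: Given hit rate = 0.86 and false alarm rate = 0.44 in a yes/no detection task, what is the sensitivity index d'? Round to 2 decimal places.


d' = z(HR) - z(FAR)
z(0.86) = 1.0803
z(0.44) = -0.151
d' = 1.0803 - -0.151
= 1.23


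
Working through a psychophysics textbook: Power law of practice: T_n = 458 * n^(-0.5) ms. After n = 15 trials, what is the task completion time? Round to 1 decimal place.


T_n = 458 * 15^(-0.5)
15^(-0.5) = 0.258199
T_n = 458 * 0.258199
= 118.3 ms


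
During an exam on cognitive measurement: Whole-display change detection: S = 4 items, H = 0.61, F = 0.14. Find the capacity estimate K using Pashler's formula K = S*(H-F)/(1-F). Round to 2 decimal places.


K = S * (H - F) / (1 - F)
H - F = 0.47
1 - F = 0.86
K = 4 * 0.47 / 0.86
= 2.19


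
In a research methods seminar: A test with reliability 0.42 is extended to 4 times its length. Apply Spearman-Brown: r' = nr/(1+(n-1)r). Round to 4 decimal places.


r_new = n*r / (1 + (n-1)*r)
Numerator = 4 * 0.42 = 1.68
Denominator = 1 + 3 * 0.42 = 2.26
r_new = 1.68 / 2.26
= 0.7434


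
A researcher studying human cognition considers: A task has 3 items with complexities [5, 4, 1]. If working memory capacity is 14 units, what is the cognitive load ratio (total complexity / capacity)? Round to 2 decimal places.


Total complexity = 5 + 4 + 1 = 10
Load = total / capacity = 10 / 14
= 0.71


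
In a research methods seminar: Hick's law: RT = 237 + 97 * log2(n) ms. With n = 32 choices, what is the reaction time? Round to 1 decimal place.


RT = 237 + 97 * log2(32)
log2(32) = 5.0
RT = 237 + 97 * 5.0
= 237 + 485.0
= 722.0 ms


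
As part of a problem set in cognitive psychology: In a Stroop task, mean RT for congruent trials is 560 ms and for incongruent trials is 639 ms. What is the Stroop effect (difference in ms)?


Stroop effect = RT(incongruent) - RT(congruent)
= 639 - 560
= 79 ms


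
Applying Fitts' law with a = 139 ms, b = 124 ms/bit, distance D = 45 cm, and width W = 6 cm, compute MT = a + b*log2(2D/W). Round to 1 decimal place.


MT = 139 + 124 * log2(2*45/6)
2D/W = 15.0
log2(15.0) = 3.9069
MT = 139 + 124 * 3.9069
= 623.5 ms


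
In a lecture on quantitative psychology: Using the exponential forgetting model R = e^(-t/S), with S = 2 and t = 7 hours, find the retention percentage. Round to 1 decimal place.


R = e^(-t/S)
-t/S = -7/2 = -3.5
R = e^(-3.5) = 0.030197
Percentage = 0.030197 * 100
= 3.0


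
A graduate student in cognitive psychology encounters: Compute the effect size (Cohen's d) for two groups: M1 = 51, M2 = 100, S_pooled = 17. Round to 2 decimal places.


Cohen's d = (M1 - M2) / S_pooled
= (51 - 100) / 17
= -49 / 17
= -2.88


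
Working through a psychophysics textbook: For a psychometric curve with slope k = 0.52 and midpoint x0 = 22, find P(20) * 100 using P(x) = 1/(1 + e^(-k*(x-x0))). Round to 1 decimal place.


P(x) = 1/(1 + e^(-0.52*(20 - 22)))
Exponent = -0.52 * -2 = 1.04
e^(1.04) = 2.829217
P = 1/(1 + 2.829217) = 0.26115
Percentage = 26.1


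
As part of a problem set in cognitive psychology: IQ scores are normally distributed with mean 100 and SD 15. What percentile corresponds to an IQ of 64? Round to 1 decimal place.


z = (IQ - mean) / SD
z = (64 - 100) / 15 = -2.4
Percentile = Phi(-2.4) * 100
Phi(-2.4) = 0.008198
= 0.8


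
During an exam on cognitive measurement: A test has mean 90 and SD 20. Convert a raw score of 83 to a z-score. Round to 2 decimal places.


z = (X - mu) / sigma
= (83 - 90) / 20
= -7 / 20
= -0.35


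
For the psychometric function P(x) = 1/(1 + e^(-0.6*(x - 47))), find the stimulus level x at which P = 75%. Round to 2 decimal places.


At P = 0.75: 0.75 = 1/(1 + e^(-k*(x-x0)))
Solving: e^(-k*(x-x0)) = 1/3
x = x0 + ln(3)/k
ln(3) = 1.0986
x = 47 + 1.0986/0.6
= 47 + 1.831
= 48.83


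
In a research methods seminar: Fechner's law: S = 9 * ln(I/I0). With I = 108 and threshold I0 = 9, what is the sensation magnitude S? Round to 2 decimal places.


S = 9 * ln(108/9)
I/I0 = 12.0
ln(12.0) = 2.4849
S = 9 * 2.4849
= 22.36


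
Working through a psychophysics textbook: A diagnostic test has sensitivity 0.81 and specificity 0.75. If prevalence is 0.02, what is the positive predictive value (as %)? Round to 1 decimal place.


PPV = (sens * prev) / (sens * prev + (1-spec) * (1-prev))
Numerator = 0.81 * 0.02 = 0.0162
P(positive and no disease) = (1 - spec) * (1 - prev) = (1 - 0.75) * (1 - 0.02) = 0.245
Denominator = 0.0162 + 0.245 = 0.2612
PPV = 0.0162 / 0.2612 = 0.062021
As percentage = 6.2


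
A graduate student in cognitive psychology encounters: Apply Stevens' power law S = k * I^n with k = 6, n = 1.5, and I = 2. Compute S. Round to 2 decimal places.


S = 6 * 2^1.5
2^1.5 = 2.8284
S = 6 * 2.8284
= 16.97


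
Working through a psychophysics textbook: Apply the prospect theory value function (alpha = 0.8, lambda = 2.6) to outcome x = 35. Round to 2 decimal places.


Since x = 35 >= 0, use v(x) = x^0.8
35^0.8 = 17.1892
v(35) = 17.19


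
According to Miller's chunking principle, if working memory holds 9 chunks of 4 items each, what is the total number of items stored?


Total items = chunks * items_per_chunk
= 9 * 4
= 36


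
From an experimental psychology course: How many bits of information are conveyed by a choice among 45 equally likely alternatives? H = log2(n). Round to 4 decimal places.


H = log2(n)
H = log2(45)
= 5.4919


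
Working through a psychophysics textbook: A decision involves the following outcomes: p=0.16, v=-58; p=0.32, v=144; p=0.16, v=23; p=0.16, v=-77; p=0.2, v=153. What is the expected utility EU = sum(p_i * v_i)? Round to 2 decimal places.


EU = sum(p_i * v_i)
0.16 * -58 = -9.28
0.32 * 144 = 46.08
0.16 * 23 = 3.68
0.16 * -77 = -12.32
0.2 * 153 = 30.6
EU = -9.28 + 46.08 + 3.68 + -12.32 + 30.6
= 58.76


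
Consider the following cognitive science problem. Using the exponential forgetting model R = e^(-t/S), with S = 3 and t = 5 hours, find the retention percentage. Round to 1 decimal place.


R = e^(-t/S)
-t/S = -5/3 = -1.666667
R = e^(-1.666667) = 0.188876
Percentage = 0.188876 * 100
= 18.9


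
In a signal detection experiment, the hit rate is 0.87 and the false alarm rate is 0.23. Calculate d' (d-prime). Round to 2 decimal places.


d' = z(HR) - z(FAR)
z(0.87) = 1.1264
z(0.23) = -0.7388
d' = 1.1264 - -0.7388
= 1.87


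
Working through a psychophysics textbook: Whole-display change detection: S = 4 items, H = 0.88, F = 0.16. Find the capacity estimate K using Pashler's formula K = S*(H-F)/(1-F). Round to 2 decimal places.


K = S * (H - F) / (1 - F)
H - F = 0.72
1 - F = 0.84
K = 4 * 0.72 / 0.84
= 3.43


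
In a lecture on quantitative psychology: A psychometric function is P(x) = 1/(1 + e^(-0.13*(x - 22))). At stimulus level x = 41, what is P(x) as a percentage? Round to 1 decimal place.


P(x) = 1/(1 + e^(-0.13*(41 - 22)))
Exponent = -0.13 * 19 = -2.47
e^(-2.47) = 0.084585
P = 1/(1 + 0.084585) = 0.922012
Percentage = 92.2


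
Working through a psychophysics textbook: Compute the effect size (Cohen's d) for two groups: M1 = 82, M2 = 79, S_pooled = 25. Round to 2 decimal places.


Cohen's d = (M1 - M2) / S_pooled
= (82 - 79) / 25
= 3 / 25
= 0.12


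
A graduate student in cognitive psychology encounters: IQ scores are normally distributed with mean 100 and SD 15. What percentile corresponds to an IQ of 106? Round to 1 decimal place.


z = (IQ - mean) / SD
z = (106 - 100) / 15 = 0.4
Percentile = Phi(0.4) * 100
Phi(0.4) = 0.655422
= 65.5


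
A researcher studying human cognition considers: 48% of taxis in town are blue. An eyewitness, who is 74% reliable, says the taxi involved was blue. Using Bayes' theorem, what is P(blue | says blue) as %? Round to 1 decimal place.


P(blue | says blue) = P(says blue | blue)*P(blue) / [P(says blue | blue)*P(blue) + P(says blue | not blue)*P(not blue)]
Numerator = 0.74 * 0.48 = 0.3552
False identification = 0.26 * 0.52 = 0.1352
P = 0.3552 / (0.3552 + 0.1352)
= 0.3552 / 0.4904
As percentage = 72.4


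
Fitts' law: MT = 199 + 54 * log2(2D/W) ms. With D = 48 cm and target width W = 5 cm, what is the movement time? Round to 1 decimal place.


MT = 199 + 54 * log2(2*48/5)
2D/W = 19.2
log2(19.2) = 4.263
MT = 199 + 54 * 4.263
= 429.2 ms


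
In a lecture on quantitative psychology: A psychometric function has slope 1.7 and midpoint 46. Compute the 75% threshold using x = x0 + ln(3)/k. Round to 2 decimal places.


At P = 0.75: 0.75 = 1/(1 + e^(-k*(x-x0)))
Solving: e^(-k*(x-x0)) = 1/3
x = x0 + ln(3)/k
ln(3) = 1.0986
x = 46 + 1.0986/1.7
= 46 + 0.6462
= 46.65


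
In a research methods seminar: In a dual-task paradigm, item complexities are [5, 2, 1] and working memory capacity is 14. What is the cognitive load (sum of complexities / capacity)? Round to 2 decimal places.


Total complexity = 5 + 2 + 1 = 8
Load = total / capacity = 8 / 14
= 0.57


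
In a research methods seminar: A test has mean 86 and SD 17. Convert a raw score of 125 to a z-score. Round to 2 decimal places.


z = (X - mu) / sigma
= (125 - 86) / 17
= 39 / 17
= 2.29


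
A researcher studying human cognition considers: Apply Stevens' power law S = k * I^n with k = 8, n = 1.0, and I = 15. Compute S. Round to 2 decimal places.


S = 8 * 15^1.0
15^1.0 = 15.0
S = 8 * 15.0
= 120.00


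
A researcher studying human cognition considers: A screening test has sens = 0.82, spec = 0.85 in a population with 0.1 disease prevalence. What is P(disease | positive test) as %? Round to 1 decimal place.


PPV = (sens * prev) / (sens * prev + (1-spec) * (1-prev))
Numerator = 0.82 * 0.1 = 0.082
P(positive and no disease) = (1 - spec) * (1 - prev) = (1 - 0.85) * (1 - 0.1) = 0.135
Denominator = 0.082 + 0.135 = 0.217
PPV = 0.082 / 0.217 = 0.37788
As percentage = 37.8


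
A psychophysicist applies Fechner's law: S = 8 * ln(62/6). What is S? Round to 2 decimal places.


S = 8 * ln(62/6)
I/I0 = 10.333333
ln(10.333333) = 2.3354
S = 8 * 2.3354
= 18.68


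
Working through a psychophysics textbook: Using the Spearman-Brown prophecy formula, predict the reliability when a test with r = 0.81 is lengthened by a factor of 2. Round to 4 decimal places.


r_new = n*r / (1 + (n-1)*r)
Numerator = 2 * 0.81 = 1.62
Denominator = 1 + 1 * 0.81 = 1.81
r_new = 1.62 / 1.81
= 0.8950


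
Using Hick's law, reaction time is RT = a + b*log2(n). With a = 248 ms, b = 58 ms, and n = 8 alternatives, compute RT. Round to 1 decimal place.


RT = 248 + 58 * log2(8)
log2(8) = 3.0
RT = 248 + 58 * 3.0
= 248 + 174.0
= 422.0 ms


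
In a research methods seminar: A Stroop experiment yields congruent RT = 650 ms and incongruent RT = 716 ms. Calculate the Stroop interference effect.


Stroop effect = RT(incongruent) - RT(congruent)
= 716 - 650
= 66 ms


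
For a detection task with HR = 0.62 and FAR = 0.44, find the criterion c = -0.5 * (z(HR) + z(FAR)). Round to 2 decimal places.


c = -0.5 * (z(HR) + z(FAR))
z(0.62) = 0.3055
z(0.44) = -0.151
c = -0.5 * (0.3055 + -0.151)
= -0.5 * 0.1545
= -0.08


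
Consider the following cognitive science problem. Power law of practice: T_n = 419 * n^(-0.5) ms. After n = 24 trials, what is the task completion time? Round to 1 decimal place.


T_n = 419 * 24^(-0.5)
24^(-0.5) = 0.204124
T_n = 419 * 0.204124
= 85.5 ms


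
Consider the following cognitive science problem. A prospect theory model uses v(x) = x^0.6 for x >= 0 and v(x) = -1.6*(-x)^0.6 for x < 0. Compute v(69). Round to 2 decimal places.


Since x = 69 >= 0, use v(x) = x^0.6
69^0.6 = 12.6856
v(69) = 12.69


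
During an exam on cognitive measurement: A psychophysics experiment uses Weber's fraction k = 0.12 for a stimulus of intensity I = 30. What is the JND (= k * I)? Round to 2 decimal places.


JND = k * I
JND = 0.12 * 30
= 3.60


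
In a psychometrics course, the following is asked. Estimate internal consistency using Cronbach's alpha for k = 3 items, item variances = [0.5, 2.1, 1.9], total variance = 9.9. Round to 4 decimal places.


alpha = (k/(k-1)) * (1 - sum(s_i^2)/s_total^2)
sum(item variances) = 4.5
k/(k-1) = 3/2 = 1.5
1 - 4.5/9.9 = 1 - 0.454545 = 0.545455
alpha = 1.5 * 0.545455
= 0.8182


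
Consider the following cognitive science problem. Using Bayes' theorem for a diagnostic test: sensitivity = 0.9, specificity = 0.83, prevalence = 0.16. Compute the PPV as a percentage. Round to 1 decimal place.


PPV = (sens * prev) / (sens * prev + (1-spec) * (1-prev))
Numerator = 0.9 * 0.16 = 0.144
P(positive and no disease) = (1 - spec) * (1 - prev) = (1 - 0.83) * (1 - 0.16) = 0.1428
Denominator = 0.144 + 0.1428 = 0.2868
PPV = 0.144 / 0.2868 = 0.502092
As percentage = 50.2


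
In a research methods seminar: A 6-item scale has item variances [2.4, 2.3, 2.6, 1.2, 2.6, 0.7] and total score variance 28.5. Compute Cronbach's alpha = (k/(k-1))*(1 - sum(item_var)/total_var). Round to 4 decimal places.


alpha = (k/(k-1)) * (1 - sum(s_i^2)/s_total^2)
sum(item variances) = 11.8
k/(k-1) = 6/5 = 1.2
1 - 11.8/28.5 = 1 - 0.414035 = 0.585965
alpha = 1.2 * 0.585965
= 0.7032


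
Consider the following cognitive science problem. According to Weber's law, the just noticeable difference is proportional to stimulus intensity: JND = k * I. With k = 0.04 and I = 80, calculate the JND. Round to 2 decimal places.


JND = k * I
JND = 0.04 * 80
= 3.20


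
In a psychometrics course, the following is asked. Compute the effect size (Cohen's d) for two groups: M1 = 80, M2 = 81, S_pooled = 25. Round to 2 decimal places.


Cohen's d = (M1 - M2) / S_pooled
= (80 - 81) / 25
= -1 / 25
= -0.04


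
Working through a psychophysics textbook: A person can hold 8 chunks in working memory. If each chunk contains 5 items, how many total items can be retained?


Total items = chunks * items_per_chunk
= 8 * 5
= 40


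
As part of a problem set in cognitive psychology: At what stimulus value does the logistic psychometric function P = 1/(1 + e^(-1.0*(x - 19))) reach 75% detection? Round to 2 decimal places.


At P = 0.75: 0.75 = 1/(1 + e^(-k*(x-x0)))
Solving: e^(-k*(x-x0)) = 1/3
x = x0 + ln(3)/k
ln(3) = 1.0986
x = 19 + 1.0986/1.0
= 19 + 1.0986
= 20.10


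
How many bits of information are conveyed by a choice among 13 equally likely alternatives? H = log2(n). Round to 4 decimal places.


H = log2(n)
H = log2(13)
= 3.7004


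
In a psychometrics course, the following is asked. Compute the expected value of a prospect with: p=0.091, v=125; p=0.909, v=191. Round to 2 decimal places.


EU = sum(p_i * v_i)
0.091 * 125 = 11.375
0.909 * 191 = 173.619
EU = 11.375 + 173.619
= 184.99


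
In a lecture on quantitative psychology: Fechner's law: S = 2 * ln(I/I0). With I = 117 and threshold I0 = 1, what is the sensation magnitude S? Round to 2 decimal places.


S = 2 * ln(117/1)
I/I0 = 117.0
ln(117.0) = 4.7622
S = 2 * 4.7622
= 9.52


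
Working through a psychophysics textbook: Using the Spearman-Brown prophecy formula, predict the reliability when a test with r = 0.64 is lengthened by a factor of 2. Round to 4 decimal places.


r_new = n*r / (1 + (n-1)*r)
Numerator = 2 * 0.64 = 1.28
Denominator = 1 + 1 * 0.64 = 1.64
r_new = 1.28 / 1.64
= 0.7805


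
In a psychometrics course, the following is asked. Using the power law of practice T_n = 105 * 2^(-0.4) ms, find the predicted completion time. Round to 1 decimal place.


T_n = 105 * 2^(-0.4)
2^(-0.4) = 0.757858
T_n = 105 * 0.757858
= 79.6 ms


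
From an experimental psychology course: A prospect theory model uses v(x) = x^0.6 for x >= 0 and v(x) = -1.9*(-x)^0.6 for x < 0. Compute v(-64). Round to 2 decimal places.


Since x = -64 < 0, use v(x) = -lambda*(-x)^alpha
(-x) = 64
64^0.6 = 12.1257
v(-64) = -1.9 * 12.1257
= -23.04


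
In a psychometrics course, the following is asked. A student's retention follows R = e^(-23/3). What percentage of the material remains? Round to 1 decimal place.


R = e^(-t/S)
-t/S = -23/3 = -7.666667
R = e^(-7.666667) = 0.000468
Percentage = 0.000468 * 100
= 0.0


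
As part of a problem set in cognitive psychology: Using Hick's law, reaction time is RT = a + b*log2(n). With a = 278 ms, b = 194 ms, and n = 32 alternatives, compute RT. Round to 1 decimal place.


RT = 278 + 194 * log2(32)
log2(32) = 5.0
RT = 278 + 194 * 5.0
= 278 + 970.0
= 1248.0 ms


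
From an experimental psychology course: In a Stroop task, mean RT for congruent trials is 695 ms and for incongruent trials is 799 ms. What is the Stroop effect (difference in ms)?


Stroop effect = RT(incongruent) - RT(congruent)
= 799 - 695
= 104 ms


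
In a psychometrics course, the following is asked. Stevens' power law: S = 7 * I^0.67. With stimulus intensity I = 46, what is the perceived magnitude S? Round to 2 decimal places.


S = 7 * 46^0.67
46^0.67 = 13.0031
S = 7 * 13.0031
= 91.02


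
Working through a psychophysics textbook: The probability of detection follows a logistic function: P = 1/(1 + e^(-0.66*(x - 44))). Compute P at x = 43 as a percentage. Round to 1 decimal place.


P(x) = 1/(1 + e^(-0.66*(43 - 44)))
Exponent = -0.66 * -1 = 0.66
e^(0.66) = 1.934792
P = 1/(1 + 1.934792) = 0.34074
Percentage = 34.1


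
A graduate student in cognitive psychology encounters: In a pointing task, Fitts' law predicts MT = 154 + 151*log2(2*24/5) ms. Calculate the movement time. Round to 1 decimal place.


MT = 154 + 151 * log2(2*24/5)
2D/W = 9.6
log2(9.6) = 3.263
MT = 154 + 151 * 3.263
= 646.7 ms


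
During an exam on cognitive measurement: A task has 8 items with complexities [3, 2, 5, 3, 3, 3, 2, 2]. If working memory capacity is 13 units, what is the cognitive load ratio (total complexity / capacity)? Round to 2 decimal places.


Total complexity = 3 + 2 + 5 + 3 + 3 + 3 + 2 + 2 = 23
Load = total / capacity = 23 / 13
= 1.77


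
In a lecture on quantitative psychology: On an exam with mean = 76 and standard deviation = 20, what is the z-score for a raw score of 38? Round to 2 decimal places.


z = (X - mu) / sigma
= (38 - 76) / 20
= -38 / 20
= -1.90


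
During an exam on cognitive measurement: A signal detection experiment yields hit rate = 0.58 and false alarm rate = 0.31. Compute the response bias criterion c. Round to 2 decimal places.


c = -0.5 * (z(HR) + z(FAR))
z(0.58) = 0.2019
z(0.31) = -0.4959
c = -0.5 * (0.2019 + -0.4959)
= -0.5 * -0.294
= 0.15


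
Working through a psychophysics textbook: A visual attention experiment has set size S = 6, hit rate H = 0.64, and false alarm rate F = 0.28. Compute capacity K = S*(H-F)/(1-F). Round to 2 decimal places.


K = S * (H - F) / (1 - F)
H - F = 0.36
1 - F = 0.72
K = 6 * 0.36 / 0.72
= 3.00


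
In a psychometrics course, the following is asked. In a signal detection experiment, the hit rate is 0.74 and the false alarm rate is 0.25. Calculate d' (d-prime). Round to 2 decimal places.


d' = z(HR) - z(FAR)
z(0.74) = 0.6433
z(0.25) = -0.6745
d' = 0.6433 - -0.6745
= 1.32


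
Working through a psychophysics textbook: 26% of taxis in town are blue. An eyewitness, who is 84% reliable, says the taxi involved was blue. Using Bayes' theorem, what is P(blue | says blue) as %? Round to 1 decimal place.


P(blue | says blue) = P(says blue | blue)*P(blue) / [P(says blue | blue)*P(blue) + P(says blue | not blue)*P(not blue)]
Numerator = 0.84 * 0.26 = 0.2184
False identification = 0.16 * 0.74 = 0.1184
P = 0.2184 / (0.2184 + 0.1184)
= 0.2184 / 0.3368
As percentage = 64.8


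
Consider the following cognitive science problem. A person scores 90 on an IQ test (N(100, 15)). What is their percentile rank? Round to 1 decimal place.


z = (IQ - mean) / SD
z = (90 - 100) / 15 = -0.6667
Percentile = Phi(-0.6667) * 100
Phi(-0.6667) = 0.252482
= 25.2


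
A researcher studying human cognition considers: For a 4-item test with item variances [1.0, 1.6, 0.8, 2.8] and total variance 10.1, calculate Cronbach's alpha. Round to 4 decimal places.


alpha = (k/(k-1)) * (1 - sum(s_i^2)/s_total^2)
sum(item variances) = 6.2
k/(k-1) = 4/3 = 1.333333
1 - 6.2/10.1 = 1 - 0.613861 = 0.386139
alpha = 1.333333 * 0.386139
= 0.5149


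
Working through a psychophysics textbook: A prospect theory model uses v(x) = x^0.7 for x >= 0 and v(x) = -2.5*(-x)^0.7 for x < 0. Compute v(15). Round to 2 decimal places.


Since x = 15 >= 0, use v(x) = x^0.7
15^0.7 = 6.6568
v(15) = 6.66


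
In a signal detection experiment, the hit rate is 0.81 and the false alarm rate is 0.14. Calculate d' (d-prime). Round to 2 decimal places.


d' = z(HR) - z(FAR)
z(0.81) = 0.8779
z(0.14) = -1.0803
d' = 0.8779 - -1.0803
= 1.96


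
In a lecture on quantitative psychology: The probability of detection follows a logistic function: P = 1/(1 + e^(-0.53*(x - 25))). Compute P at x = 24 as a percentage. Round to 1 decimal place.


P(x) = 1/(1 + e^(-0.53*(24 - 25)))
Exponent = -0.53 * -1 = 0.53
e^(0.53) = 1.698932
P = 1/(1 + 1.698932) = 0.370517
Percentage = 37.1


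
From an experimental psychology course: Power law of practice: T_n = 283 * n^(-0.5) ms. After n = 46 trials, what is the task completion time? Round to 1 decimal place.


T_n = 283 * 46^(-0.5)
46^(-0.5) = 0.147442
T_n = 283 * 0.147442
= 41.7 ms


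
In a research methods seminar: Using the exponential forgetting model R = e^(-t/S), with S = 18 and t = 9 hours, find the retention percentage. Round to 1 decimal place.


R = e^(-t/S)
-t/S = -9/18 = -0.5
R = e^(-0.5) = 0.606531
Percentage = 0.606531 * 100
= 60.7


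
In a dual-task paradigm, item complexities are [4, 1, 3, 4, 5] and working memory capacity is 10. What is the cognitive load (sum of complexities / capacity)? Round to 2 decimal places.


Total complexity = 4 + 1 + 3 + 4 + 5 = 17
Load = total / capacity = 17 / 10
= 1.70
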